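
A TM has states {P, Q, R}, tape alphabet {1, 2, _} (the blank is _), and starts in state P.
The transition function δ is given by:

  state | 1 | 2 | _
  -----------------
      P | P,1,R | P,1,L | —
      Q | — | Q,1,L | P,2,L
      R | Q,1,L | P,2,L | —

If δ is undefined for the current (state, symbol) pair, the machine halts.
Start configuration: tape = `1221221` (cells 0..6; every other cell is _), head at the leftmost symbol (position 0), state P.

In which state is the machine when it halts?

state=P head=0 tape=[1]221221_   (P,1)→(P,1,R)
state=P head=1 tape=1[2]21221_   (P,2)→(P,1,L)
state=P head=0 tape=[1]121221_   (P,1)→(P,1,R)
state=P head=1 tape=1[1]21221_   (P,1)→(P,1,R)
state=P head=2 tape=11[2]1221_   (P,2)→(P,1,L)
state=P head=1 tape=1[1]11221_   (P,1)→(P,1,R)
state=P head=2 tape=11[1]1221_   (P,1)→(P,1,R)
state=P head=3 tape=111[1]221_   (P,1)→(P,1,R)
state=P head=4 tape=1111[2]21_   (P,2)→(P,1,L)
state=P head=3 tape=111[1]121_   (P,1)→(P,1,R)
state=P head=4 tape=1111[1]21_   (P,1)→(P,1,R)
state=P head=5 tape=11111[2]1_   (P,2)→(P,1,L)
state=P head=4 tape=1111[1]11_   (P,1)→(P,1,R)
state=P head=5 tape=11111[1]1_   (P,1)→(P,1,R)
state=P head=6 tape=111111[1]_   (P,1)→(P,1,R)
state=P head=7 tape=1111111[_]
No transition is defined for (P, _); M halts in state P.

P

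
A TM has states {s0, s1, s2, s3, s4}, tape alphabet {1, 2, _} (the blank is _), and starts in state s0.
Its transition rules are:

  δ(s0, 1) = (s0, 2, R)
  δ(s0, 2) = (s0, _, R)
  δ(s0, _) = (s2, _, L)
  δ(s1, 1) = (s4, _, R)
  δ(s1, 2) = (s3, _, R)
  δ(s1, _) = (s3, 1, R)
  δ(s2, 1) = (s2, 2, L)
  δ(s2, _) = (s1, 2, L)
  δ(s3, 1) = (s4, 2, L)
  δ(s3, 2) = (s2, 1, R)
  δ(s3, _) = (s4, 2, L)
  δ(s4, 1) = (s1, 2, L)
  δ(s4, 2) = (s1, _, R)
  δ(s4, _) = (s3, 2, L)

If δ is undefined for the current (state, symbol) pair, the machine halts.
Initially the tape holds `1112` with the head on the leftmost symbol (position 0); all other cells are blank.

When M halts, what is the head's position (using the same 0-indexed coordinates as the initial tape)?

state=s0 head=0 tape=[1]112___   (s0,1)→(s0,2,R)
state=s0 head=1 tape=2[1]12___   (s0,1)→(s0,2,R)
state=s0 head=2 tape=22[1]2___   (s0,1)→(s0,2,R)
state=s0 head=3 tape=222[2]___   (s0,2)→(s0,_,R)
state=s0 head=4 tape=222_[_]__   (s0,_)→(s2,_,L)
state=s2 head=3 tape=222[_]___   (s2,_)→(s1,2,L)
state=s1 head=2 tape=22[2]2___   (s1,2)→(s3,_,R)
state=s3 head=3 tape=22_[2]___   (s3,2)→(s2,1,R)
state=s2 head=4 tape=22_1[_]__   (s2,_)→(s1,2,L)
state=s1 head=3 tape=22_[1]2__   (s1,1)→(s4,_,R)
state=s4 head=4 tape=22__[2]__   (s4,2)→(s1,_,R)
state=s1 head=5 tape=22___[_]_   (s1,_)→(s3,1,R)
state=s3 head=6 tape=22___1[_]   (s3,_)→(s4,2,L)
state=s4 head=5 tape=22___[1]2   (s4,1)→(s1,2,L)
state=s1 head=4 tape=22__[_]22   (s1,_)→(s3,1,R)
state=s3 head=5 tape=22__1[2]2   (s3,2)→(s2,1,R)
state=s2 head=6 tape=22__11[2]
At halt the head is at cell 6.

6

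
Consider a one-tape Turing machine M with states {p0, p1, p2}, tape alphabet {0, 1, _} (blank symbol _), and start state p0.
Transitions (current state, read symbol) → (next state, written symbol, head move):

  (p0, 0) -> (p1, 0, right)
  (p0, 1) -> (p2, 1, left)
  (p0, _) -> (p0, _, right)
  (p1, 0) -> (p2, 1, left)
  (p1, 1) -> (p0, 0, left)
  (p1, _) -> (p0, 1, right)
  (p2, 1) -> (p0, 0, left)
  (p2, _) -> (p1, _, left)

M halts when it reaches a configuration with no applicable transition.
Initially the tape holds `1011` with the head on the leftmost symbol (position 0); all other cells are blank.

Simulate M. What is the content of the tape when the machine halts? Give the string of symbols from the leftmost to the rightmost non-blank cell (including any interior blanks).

p0 | ___[1]011   read 1 → write 1, move left, go to p2
p2 | __[_]1011   read _ → write _, move left, go to p1
p1 | _[_]_1011   read _ → write 1, move right, go to p0
p0 | _1[_]1011   read _ → write _, move right, go to p0
p0 | _1_[1]011   read 1 → write 1, move left, go to p2
p2 | _1[_]1011   read _ → write _, move left, go to p1
p1 | _[1]_1011   read 1 → write 0, move left, go to p0
p0 | [_]0_1011   read _ → write _, move right, go to p0
p0 | _[0]_1011   read 0 → write 0, move right, go to p1
p1 | _0[_]1011   read _ → write 1, move right, go to p0
p0 | _01[1]011   read 1 → write 1, move left, go to p2
p2 | _0[1]1011   read 1 → write 0, move left, go to p0
p0 | _[0]01011   read 0 → write 0, move right, go to p1
p1 | _0[0]1011   read 0 → write 1, move left, go to p2
p2 | _[0]11011
The non-blank tape span at halt is 011011.

011011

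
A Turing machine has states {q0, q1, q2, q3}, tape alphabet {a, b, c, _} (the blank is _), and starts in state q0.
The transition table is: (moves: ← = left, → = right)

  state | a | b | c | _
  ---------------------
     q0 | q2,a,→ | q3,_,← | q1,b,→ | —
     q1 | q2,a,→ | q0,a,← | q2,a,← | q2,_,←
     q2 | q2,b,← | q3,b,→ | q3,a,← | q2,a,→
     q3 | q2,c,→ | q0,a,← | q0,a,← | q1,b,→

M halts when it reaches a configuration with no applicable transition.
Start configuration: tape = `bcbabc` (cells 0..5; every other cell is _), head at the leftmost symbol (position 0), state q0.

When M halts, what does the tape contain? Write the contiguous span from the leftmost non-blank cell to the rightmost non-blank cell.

a_a_a_a

q0 | __[b]cbabc   read b → write _, move ←, go to q3
q3 | _[_]_cbabc   read _ → write b, move →, go to q1
q1 | _b[_]cbabc   read _ → write _, move ←, go to q2
q2 | _[b]_cbabc   read b → write b, move →, go to q3
q3 | _b[_]cbabc   read _ → write b, move →, go to q1
q1 | _bb[c]babc   read c → write a, move ←, go to q2
q2 | _b[b]ababc   read b → write b, move →, go to q3
q3 | _bb[a]babc   read a → write c, move →, go to q2
q2 | _bbc[b]abc   read b → write b, move →, go to q3
q3 | _bbcb[a]bc   read a → write c, move →, go to q2
q2 | _bbcbc[b]c   read b → write b, move →, go to q3
q3 | _bbcbcb[c]   read c → write a, move ←, go to q0
q0 | _bbcbc[b]a   read b → write _, move ←, go to q3
q3 | _bbcb[c]_a   read c → write a, move ←, go to q0
q0 | _bbc[b]a_a   read b → write _, move ←, go to q3
q3 | _bb[c]_a_a   read c → write a, move ←, go to q0
q0 | _b[b]a_a_a   read b → write _, move ←, go to q3
q3 | _[b]_a_a_a   read b → write a, move ←, go to q0
q0 | [_]a_a_a_a
The non-blank tape span at halt is a_a_a_a.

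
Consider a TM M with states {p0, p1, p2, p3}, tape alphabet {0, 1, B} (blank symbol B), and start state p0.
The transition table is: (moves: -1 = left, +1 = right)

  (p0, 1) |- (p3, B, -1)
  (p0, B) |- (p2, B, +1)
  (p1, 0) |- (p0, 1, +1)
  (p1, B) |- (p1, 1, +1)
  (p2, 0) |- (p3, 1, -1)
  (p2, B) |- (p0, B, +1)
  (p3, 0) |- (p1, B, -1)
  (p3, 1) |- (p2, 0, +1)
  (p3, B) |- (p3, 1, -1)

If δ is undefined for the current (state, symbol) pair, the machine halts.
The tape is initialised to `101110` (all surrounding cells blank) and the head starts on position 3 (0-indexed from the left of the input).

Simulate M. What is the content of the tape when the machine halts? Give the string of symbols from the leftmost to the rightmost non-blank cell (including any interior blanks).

state=p0 head=3 tape=101[1]10   (p0,1)→(p3,B,-1)
state=p3 head=2 tape=10[1]B10   (p3,1)→(p2,0,+1)
state=p2 head=3 tape=100[B]10   (p2,B)→(p0,B,+1)
state=p0 head=4 tape=100B[1]0   (p0,1)→(p3,B,-1)
state=p3 head=3 tape=100[B]B0   (p3,B)→(p3,1,-1)
state=p3 head=2 tape=10[0]1B0   (p3,0)→(p1,B,-1)
state=p1 head=1 tape=1[0]B1B0   (p1,0)→(p0,1,+1)
state=p0 head=2 tape=11[B]1B0   (p0,B)→(p2,B,+1)
state=p2 head=3 tape=11B[1]B0
The non-blank tape span at halt is 11B1B0.

11B1B0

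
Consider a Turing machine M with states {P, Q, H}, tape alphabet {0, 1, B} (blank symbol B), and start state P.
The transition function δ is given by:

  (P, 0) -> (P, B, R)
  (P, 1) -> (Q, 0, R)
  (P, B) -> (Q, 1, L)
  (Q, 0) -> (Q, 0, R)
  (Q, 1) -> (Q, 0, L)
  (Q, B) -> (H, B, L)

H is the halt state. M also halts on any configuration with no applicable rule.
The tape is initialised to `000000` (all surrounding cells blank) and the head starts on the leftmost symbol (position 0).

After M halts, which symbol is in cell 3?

B

P | [0]00000B   read 0 → write B, move R, go to P
P | B[0]0000B   read 0 → write B, move R, go to P
P | BB[0]000B   read 0 → write B, move R, go to P
P | BBB[0]00B   read 0 → write B, move R, go to P
P | BBBB[0]0B   read 0 → write B, move R, go to P
P | BBBBB[0]B   read 0 → write B, move R, go to P
P | BBBBBB[B]   read B → write 1, move L, go to Q
Q | BBBBB[B]1   read B → write B, move L, go to H
H | BBBB[B]B1
Cell 3 holds B when M halts.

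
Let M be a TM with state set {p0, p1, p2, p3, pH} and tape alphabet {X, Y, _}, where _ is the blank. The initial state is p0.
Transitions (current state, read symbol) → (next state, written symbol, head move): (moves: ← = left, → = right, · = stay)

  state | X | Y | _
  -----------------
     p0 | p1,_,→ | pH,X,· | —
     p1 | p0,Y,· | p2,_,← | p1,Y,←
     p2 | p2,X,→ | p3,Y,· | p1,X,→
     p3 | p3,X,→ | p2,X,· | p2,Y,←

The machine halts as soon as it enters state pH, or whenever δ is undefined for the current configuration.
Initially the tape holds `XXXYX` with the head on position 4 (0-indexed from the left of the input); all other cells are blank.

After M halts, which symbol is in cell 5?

p0 | XXXY[X]__   read X → write _, move →, go to p1
p1 | XXXY_[_]_   read _ → write Y, move ←, go to p1
p1 | XXXY[_]Y_   read _ → write Y, move ←, go to p1
p1 | XXX[Y]YY_   read Y → write _, move ←, go to p2
p2 | XX[X]_YY_   read X → write X, move →, go to p2
p2 | XXX[_]YY_   read _ → write X, move →, go to p1
p1 | XXXX[Y]Y_   read Y → write _, move ←, go to p2
p2 | XXX[X]_Y_   read X → write X, move →, go to p2
p2 | XXXX[_]Y_   read _ → write X, move →, go to p1
p1 | XXXXX[Y]_   read Y → write _, move ←, go to p2
p2 | XXXX[X]__   read X → write X, move →, go to p2
p2 | XXXXX[_]_   read _ → write X, move →, go to p1
p1 | XXXXXX[_]   read _ → write Y, move ←, go to p1
p1 | XXXXX[X]Y   read X → write Y, move ·, go to p0
p0 | XXXXX[Y]Y   read Y → write X, move ·, go to pH
pH | XXXXX[X]Y
Cell 5 holds X when M halts.

X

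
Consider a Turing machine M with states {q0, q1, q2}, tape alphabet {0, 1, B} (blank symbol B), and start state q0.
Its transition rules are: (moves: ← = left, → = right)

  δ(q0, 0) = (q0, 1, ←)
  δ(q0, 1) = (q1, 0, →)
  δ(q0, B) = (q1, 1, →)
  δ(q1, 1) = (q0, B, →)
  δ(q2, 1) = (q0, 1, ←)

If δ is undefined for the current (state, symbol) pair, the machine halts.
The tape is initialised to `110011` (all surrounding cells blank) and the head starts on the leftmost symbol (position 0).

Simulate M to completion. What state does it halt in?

state=q0 head=0 tape=[1]10011BB   (q0,1)→(q1,0,→)
state=q1 head=1 tape=0[1]0011BB   (q1,1)→(q0,B,→)
state=q0 head=2 tape=0B[0]011BB   (q0,0)→(q0,1,←)
state=q0 head=1 tape=0[B]1011BB   (q0,B)→(q1,1,→)
state=q1 head=2 tape=01[1]011BB   (q1,1)→(q0,B,→)
state=q0 head=3 tape=01B[0]11BB   (q0,0)→(q0,1,←)
state=q0 head=2 tape=01[B]111BB   (q0,B)→(q1,1,→)
state=q1 head=3 tape=011[1]11BB   (q1,1)→(q0,B,→)
state=q0 head=4 tape=011B[1]1BB   (q0,1)→(q1,0,→)
state=q1 head=5 tape=011B0[1]BB   (q1,1)→(q0,B,→)
state=q0 head=6 tape=011B0B[B]B   (q0,B)→(q1,1,→)
state=q1 head=7 tape=011B0B1[B]
No transition is defined for (q1, B); M halts in state q1.

q1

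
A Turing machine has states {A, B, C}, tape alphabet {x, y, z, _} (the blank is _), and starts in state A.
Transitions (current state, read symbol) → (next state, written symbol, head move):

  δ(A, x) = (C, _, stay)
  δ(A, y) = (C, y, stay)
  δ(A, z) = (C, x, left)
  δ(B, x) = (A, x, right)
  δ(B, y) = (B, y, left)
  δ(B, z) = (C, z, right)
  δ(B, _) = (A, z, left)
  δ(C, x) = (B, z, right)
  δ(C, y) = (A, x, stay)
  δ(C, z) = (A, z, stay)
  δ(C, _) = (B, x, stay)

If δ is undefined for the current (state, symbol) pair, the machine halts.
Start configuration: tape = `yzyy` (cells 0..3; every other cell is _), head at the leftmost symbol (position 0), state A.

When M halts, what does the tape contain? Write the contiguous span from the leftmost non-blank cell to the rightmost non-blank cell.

state=A head=0 tape=[y]zyy_   (A,y)→(C,y,stay)
state=C head=0 tape=[y]zyy_   (C,y)→(A,x,stay)
state=A head=0 tape=[x]zyy_   (A,x)→(C,_,stay)
state=C head=0 tape=[_]zyy_   (C,_)→(B,x,stay)
state=B head=0 tape=[x]zyy_   (B,x)→(A,x,right)
state=A head=1 tape=x[z]yy_   (A,z)→(C,x,left)
state=C head=0 tape=[x]xyy_   (C,x)→(B,z,right)
state=B head=1 tape=z[x]yy_   (B,x)→(A,x,right)
state=A head=2 tape=zx[y]y_   (A,y)→(C,y,stay)
state=C head=2 tape=zx[y]y_   (C,y)→(A,x,stay)
state=A head=2 tape=zx[x]y_   (A,x)→(C,_,stay)
state=C head=2 tape=zx[_]y_   (C,_)→(B,x,stay)
state=B head=2 tape=zx[x]y_   (B,x)→(A,x,right)
state=A head=3 tape=zxx[y]_   (A,y)→(C,y,stay)
state=C head=3 tape=zxx[y]_   (C,y)→(A,x,stay)
state=A head=3 tape=zxx[x]_   (A,x)→(C,_,stay)
state=C head=3 tape=zxx[_]_   (C,_)→(B,x,stay)
state=B head=3 tape=zxx[x]_   (B,x)→(A,x,right)
state=A head=4 tape=zxxx[_]
The non-blank tape span at halt is zxxx.

zxxx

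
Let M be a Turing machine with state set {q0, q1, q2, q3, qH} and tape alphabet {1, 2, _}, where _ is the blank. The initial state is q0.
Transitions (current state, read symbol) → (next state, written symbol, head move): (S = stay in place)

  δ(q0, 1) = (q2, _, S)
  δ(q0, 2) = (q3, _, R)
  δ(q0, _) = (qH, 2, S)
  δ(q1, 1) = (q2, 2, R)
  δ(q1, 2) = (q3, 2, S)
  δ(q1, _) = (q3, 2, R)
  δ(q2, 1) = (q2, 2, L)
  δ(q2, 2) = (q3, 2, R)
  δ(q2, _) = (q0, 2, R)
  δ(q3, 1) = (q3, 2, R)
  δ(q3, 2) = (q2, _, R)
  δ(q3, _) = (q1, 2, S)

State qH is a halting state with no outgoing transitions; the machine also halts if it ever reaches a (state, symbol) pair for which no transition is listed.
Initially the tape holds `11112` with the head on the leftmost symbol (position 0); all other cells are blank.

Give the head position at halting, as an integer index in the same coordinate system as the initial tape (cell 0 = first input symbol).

state=q0 head=0 tape=[1]1112___   (q0,1)→(q2,_,S)
state=q2 head=0 tape=[_]1112___   (q2,_)→(q0,2,R)
state=q0 head=1 tape=2[1]112___   (q0,1)→(q2,_,S)
state=q2 head=1 tape=2[_]112___   (q2,_)→(q0,2,R)
state=q0 head=2 tape=22[1]12___   (q0,1)→(q2,_,S)
state=q2 head=2 tape=22[_]12___   (q2,_)→(q0,2,R)
state=q0 head=3 tape=222[1]2___   (q0,1)→(q2,_,S)
state=q2 head=3 tape=222[_]2___   (q2,_)→(q0,2,R)
state=q0 head=4 tape=2222[2]___   (q0,2)→(q3,_,R)
state=q3 head=5 tape=2222_[_]__   (q3,_)→(q1,2,S)
state=q1 head=5 tape=2222_[2]__   (q1,2)→(q3,2,S)
state=q3 head=5 tape=2222_[2]__   (q3,2)→(q2,_,R)
state=q2 head=6 tape=2222__[_]_   (q2,_)→(q0,2,R)
state=q0 head=7 tape=2222__2[_]   (q0,_)→(qH,2,S)
state=qH head=7 tape=2222__2[2]
At halt the head is at cell 7.

7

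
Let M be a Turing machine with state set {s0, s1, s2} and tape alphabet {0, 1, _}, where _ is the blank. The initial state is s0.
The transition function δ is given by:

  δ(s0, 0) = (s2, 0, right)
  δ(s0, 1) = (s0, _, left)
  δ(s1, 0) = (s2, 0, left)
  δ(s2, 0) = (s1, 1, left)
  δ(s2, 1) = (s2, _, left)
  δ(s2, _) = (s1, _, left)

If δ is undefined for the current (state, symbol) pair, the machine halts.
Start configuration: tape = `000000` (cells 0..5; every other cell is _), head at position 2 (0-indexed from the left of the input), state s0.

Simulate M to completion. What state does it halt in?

s0 | __00[0]000   read 0 → write 0, move right, go to s2
s2 | __000[0]00   read 0 → write 1, move left, go to s1
s1 | __00[0]100   read 0 → write 0, move left, go to s2
s2 | __0[0]0100   read 0 → write 1, move left, go to s1
s1 | __[0]10100   read 0 → write 0, move left, go to s2
s2 | _[_]010100   read _ → write _, move left, go to s1
s1 | [_]_010100
No transition is defined for (s1, _); M halts in state s1.

s1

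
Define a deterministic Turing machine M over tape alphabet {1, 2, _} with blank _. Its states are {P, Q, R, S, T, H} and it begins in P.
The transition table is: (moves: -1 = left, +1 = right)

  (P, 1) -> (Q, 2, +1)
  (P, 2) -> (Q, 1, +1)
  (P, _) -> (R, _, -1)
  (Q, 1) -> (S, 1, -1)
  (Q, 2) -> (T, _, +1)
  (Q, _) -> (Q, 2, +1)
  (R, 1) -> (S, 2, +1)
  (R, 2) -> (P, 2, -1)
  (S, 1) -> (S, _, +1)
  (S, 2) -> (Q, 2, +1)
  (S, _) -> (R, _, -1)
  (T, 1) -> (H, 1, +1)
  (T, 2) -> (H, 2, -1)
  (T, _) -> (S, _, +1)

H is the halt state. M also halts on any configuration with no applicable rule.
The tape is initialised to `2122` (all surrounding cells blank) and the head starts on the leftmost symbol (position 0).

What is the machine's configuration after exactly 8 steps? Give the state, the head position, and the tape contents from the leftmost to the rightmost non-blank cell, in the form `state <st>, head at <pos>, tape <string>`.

state R, head at 4, tape 2

P | [2]122__   read 2 → write 1, move +1, go to Q
Q | 1[1]22__   read 1 → write 1, move -1, go to S
S | [1]122__   read 1 → write _, move +1, go to S
S | _[1]22__   read 1 → write _, move +1, go to S
S | __[2]2__   read 2 → write 2, move +1, go to Q
Q | __2[2]__   read 2 → write _, move +1, go to T
T | __2_[_]_   read _ → write _, move +1, go to S
S | __2__[_]   read _ → write _, move -1, go to R
R | __2_[_]_
After 8 steps: state R, head at 4, tape 2.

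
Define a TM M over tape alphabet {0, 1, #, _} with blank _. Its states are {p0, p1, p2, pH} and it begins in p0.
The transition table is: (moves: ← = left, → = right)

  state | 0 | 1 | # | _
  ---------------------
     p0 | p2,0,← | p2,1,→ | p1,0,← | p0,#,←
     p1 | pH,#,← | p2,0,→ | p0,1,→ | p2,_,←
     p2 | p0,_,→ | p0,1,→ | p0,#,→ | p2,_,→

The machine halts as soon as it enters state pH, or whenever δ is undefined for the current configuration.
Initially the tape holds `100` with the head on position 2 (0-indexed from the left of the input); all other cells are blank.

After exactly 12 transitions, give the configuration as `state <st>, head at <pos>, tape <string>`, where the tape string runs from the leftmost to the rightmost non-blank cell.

p0 | 10[0]_   read 0 → write 0, move ←, go to p2
p2 | 1[0]0_   read 0 → write _, move →, go to p0
p0 | 1_[0]_   read 0 → write 0, move ←, go to p2
p2 | 1[_]0_   read _ → write _, move →, go to p2
p2 | 1_[0]_   read 0 → write _, move →, go to p0
p0 | 1__[_]   read _ → write #, move ←, go to p0
p0 | 1_[_]#   read _ → write #, move ←, go to p0
p0 | 1[_]##   read _ → write #, move ←, go to p0
p0 | [1]###   read 1 → write 1, move →, go to p2
p2 | 1[#]##   read # → write #, move →, go to p0
p0 | 1#[#]#   read # → write 0, move ←, go to p1
p1 | 1[#]0#   read # → write 1, move →, go to p0
p0 | 11[0]#
After 12 steps: state p0, head at 2, tape 110#.

state p0, head at 2, tape 110#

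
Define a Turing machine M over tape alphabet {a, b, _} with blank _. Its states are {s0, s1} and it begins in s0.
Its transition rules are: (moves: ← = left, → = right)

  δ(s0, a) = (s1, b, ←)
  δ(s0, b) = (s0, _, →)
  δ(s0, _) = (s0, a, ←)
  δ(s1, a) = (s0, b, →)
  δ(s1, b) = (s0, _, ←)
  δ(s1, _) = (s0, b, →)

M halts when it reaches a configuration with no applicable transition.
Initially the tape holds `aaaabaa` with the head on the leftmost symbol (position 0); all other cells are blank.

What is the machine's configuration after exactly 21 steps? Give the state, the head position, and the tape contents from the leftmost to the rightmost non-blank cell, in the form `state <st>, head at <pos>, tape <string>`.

state s0, head at 5, tape bbbb_bbaa

s0 | _[a]aaabaa_   read a → write b, move ←, go to s1
s1 | [_]baaabaa_   read _ → write b, move →, go to s0
s0 | b[b]aaabaa_   read b → write _, move →, go to s0
s0 | b_[a]aabaa_   read a → write b, move ←, go to s1
s1 | b[_]baabaa_   read _ → write b, move →, go to s0
s0 | bb[b]aabaa_   read b → write _, move →, go to s0
s0 | bb_[a]abaa_   read a → write b, move ←, go to s1
s1 | bb[_]babaa_   read _ → write b, move →, go to s0
s0 | bbb[b]abaa_   read b → write _, move →, go to s0
s0 | bbb_[a]baa_   read a → write b, move ←, go to s1
s1 | bbb[_]bbaa_   read _ → write b, move →, go to s0
s0 | bbbb[b]baa_   read b → write _, move →, go to s0
s0 | bbbb_[b]aa_   read b → write _, move →, go to s0
s0 | bbbb__[a]a_   read a → write b, move ←, go to s1
s1 | bbbb_[_]ba_   read _ → write b, move →, go to s0
s0 | bbbb_b[b]a_   read b → write _, move →, go to s0
s0 | bbbb_b_[a]_   read a → write b, move ←, go to s1
s1 | bbbb_b[_]b_   read _ → write b, move →, go to s0
s0 | bbbb_bb[b]_   read b → write _, move →, go to s0
s0 | bbbb_bb_[_]   read _ → write a, move ←, go to s0
s0 | bbbb_bb[_]a   read _ → write a, move ←, go to s0
s0 | bbbb_b[b]aa
After 21 steps: state s0, head at 5, tape bbbb_bbaa.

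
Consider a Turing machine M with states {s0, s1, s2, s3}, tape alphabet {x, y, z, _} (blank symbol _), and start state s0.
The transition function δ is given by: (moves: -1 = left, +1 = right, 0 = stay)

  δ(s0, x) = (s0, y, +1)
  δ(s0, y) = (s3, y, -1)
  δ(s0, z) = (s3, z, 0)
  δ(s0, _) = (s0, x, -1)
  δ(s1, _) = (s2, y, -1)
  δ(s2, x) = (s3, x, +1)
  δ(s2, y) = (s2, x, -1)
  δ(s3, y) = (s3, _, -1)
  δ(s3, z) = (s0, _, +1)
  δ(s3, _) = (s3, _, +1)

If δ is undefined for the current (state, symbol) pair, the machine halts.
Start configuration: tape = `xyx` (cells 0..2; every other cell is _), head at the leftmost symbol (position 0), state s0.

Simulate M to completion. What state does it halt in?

s0 | _[x]yx   read x → write y, move +1, go to s0
s0 | _y[y]x   read y → write y, move -1, go to s3
s3 | _[y]yx   read y → write _, move -1, go to s3
s3 | [_]_yx   read _ → write _, move +1, go to s3
s3 | _[_]yx   read _ → write _, move +1, go to s3
s3 | __[y]x   read y → write _, move -1, go to s3
s3 | _[_]_x   read _ → write _, move +1, go to s3
s3 | __[_]x   read _ → write _, move +1, go to s3
s3 | ___[x]
No transition is defined for (s3, x); M halts in state s3.

s3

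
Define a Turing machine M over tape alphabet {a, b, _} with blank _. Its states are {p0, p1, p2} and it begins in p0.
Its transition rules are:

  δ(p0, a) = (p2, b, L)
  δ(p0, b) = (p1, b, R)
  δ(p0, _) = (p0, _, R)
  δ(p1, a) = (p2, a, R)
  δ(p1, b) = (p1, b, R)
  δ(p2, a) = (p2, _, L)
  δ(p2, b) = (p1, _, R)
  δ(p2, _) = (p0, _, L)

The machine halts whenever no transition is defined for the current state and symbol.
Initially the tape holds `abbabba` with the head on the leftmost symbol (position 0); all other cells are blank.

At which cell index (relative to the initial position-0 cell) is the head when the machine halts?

7

p0 | __[a]bbabba_   read a → write b, move L, go to p2
p2 | _[_]bbbabba_   read _ → write _, move L, go to p0
p0 | [_]_bbbabba_   read _ → write _, move R, go to p0
p0 | _[_]bbbabba_   read _ → write _, move R, go to p0
p0 | __[b]bbabba_   read b → write b, move R, go to p1
p1 | __b[b]babba_   read b → write b, move R, go to p1
p1 | __bb[b]abba_   read b → write b, move R, go to p1
p1 | __bbb[a]bba_   read a → write a, move R, go to p2
p2 | __bbba[b]ba_   read b → write _, move R, go to p1
p1 | __bbba_[b]a_   read b → write b, move R, go to p1
p1 | __bbba_b[a]_   read a → write a, move R, go to p2
p2 | __bbba_ba[_]   read _ → write _, move L, go to p0
p0 | __bbba_b[a]_   read a → write b, move L, go to p2
p2 | __bbba_[b]b_   read b → write _, move R, go to p1
p1 | __bbba__[b]_   read b → write b, move R, go to p1
p1 | __bbba__b[_]
At halt the head is at cell 7.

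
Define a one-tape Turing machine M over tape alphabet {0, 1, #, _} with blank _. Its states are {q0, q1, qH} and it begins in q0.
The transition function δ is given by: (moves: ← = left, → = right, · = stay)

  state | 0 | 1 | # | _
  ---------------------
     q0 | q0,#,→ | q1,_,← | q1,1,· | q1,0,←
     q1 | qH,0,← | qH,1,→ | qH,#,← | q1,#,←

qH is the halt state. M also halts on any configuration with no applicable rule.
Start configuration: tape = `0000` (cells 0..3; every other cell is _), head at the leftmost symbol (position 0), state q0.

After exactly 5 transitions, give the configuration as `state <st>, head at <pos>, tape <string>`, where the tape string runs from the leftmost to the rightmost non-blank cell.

state=q0 head=0 tape=[0]000_   (q0,0)→(q0,#,→)
state=q0 head=1 tape=#[0]00_   (q0,0)→(q0,#,→)
state=q0 head=2 tape=##[0]0_   (q0,0)→(q0,#,→)
state=q0 head=3 tape=###[0]_   (q0,0)→(q0,#,→)
state=q0 head=4 tape=####[_]   (q0,_)→(q1,0,←)
state=q1 head=3 tape=###[#]0
After 5 steps: state q1, head at 3, tape ####0.

state q1, head at 3, tape ####0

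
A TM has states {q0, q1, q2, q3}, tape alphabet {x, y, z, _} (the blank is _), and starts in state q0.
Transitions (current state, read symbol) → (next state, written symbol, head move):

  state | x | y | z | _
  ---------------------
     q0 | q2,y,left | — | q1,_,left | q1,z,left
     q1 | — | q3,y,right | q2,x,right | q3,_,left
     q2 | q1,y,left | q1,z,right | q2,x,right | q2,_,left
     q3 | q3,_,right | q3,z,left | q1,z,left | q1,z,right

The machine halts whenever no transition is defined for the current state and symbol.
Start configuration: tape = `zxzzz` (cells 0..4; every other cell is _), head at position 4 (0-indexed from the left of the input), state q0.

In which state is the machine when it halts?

q0 | zxzz[z]   read z → write _, move left, go to q1
q1 | zxz[z]_   read z → write x, move right, go to q2
q2 | zxzx[_]   read _ → write _, move left, go to q2
q2 | zxz[x]_   read x → write y, move left, go to q1
q1 | zx[z]y_   read z → write x, move right, go to q2
q2 | zxx[y]_   read y → write z, move right, go to q1
q1 | zxxz[_]   read _ → write _, move left, go to q3
q3 | zxx[z]_   read z → write z, move left, go to q1
q1 | zx[x]z_
No transition is defined for (q1, x); M halts in state q1.

q1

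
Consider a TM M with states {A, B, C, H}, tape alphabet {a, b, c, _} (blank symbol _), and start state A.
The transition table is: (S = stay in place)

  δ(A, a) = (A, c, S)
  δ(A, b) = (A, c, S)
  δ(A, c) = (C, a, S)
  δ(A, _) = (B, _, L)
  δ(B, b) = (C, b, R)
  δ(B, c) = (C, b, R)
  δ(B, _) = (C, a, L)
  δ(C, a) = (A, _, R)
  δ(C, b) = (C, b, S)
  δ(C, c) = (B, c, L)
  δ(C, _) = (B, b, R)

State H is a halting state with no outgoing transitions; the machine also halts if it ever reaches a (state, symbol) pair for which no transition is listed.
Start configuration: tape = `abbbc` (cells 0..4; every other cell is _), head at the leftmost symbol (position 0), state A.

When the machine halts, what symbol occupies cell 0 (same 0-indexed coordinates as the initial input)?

_

state=A head=0 tape=[a]bbbc_   (A,a)→(A,c,S)
state=A head=0 tape=[c]bbbc_   (A,c)→(C,a,S)
state=C head=0 tape=[a]bbbc_   (C,a)→(A,_,R)
state=A head=1 tape=_[b]bbc_   (A,b)→(A,c,S)
state=A head=1 tape=_[c]bbc_   (A,c)→(C,a,S)
state=C head=1 tape=_[a]bbc_   (C,a)→(A,_,R)
state=A head=2 tape=__[b]bc_   (A,b)→(A,c,S)
state=A head=2 tape=__[c]bc_   (A,c)→(C,a,S)
state=C head=2 tape=__[a]bc_   (C,a)→(A,_,R)
state=A head=3 tape=___[b]c_   (A,b)→(A,c,S)
state=A head=3 tape=___[c]c_   (A,c)→(C,a,S)
state=C head=3 tape=___[a]c_   (C,a)→(A,_,R)
state=A head=4 tape=____[c]_   (A,c)→(C,a,S)
state=C head=4 tape=____[a]_   (C,a)→(A,_,R)
state=A head=5 tape=_____[_]   (A,_)→(B,_,L)
state=B head=4 tape=____[_]_   (B,_)→(C,a,L)
state=C head=3 tape=___[_]a_   (C,_)→(B,b,R)
state=B head=4 tape=___b[a]_
Cell 0 holds _ when M halts.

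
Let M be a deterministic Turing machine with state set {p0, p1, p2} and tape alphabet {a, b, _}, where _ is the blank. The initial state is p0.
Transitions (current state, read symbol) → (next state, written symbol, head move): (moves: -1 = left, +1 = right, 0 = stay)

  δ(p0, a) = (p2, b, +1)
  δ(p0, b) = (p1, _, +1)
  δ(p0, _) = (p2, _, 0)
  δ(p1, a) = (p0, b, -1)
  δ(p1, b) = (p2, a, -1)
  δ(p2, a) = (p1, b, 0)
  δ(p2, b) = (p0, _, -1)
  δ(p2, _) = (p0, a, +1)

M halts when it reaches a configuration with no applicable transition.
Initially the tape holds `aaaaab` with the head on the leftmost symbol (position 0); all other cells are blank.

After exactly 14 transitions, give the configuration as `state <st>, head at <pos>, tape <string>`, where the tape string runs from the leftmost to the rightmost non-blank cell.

p0 | _[a]aaaab   read a → write b, move +1, go to p2
p2 | _b[a]aaab   read a → write b, move 0, go to p1
p1 | _b[b]aaab   read b → write a, move -1, go to p2
p2 | _[b]aaaab   read b → write _, move -1, go to p0
p0 | [_]_aaaab   read _ → write _, move 0, go to p2
p2 | [_]_aaaab   read _ → write a, move +1, go to p0
p0 | a[_]aaaab   read _ → write _, move 0, go to p2
p2 | a[_]aaaab   read _ → write a, move +1, go to p0
p0 | aa[a]aaab   read a → write b, move +1, go to p2
p2 | aab[a]aab   read a → write b, move 0, go to p1
p1 | aab[b]aab   read b → write a, move -1, go to p2
p2 | aa[b]aaab   read b → write _, move -1, go to p0
p0 | a[a]_aaab   read a → write b, move +1, go to p2
p2 | ab[_]aaab   read _ → write a, move +1, go to p0
p0 | aba[a]aab
After 14 steps: state p0, head at 2, tape abaaaab.

state p0, head at 2, tape abaaaab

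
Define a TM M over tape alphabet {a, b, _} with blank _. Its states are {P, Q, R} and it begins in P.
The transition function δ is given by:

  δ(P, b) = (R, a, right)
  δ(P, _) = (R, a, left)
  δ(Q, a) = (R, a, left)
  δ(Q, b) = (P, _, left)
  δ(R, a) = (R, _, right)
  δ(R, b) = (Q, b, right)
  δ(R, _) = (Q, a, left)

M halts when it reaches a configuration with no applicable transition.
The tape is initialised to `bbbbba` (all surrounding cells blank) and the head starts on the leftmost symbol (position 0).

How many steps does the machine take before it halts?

15

state=P head=0 tape=[b]bbbba   (P,b)→(R,a,right)
state=R head=1 tape=a[b]bbba   (R,b)→(Q,b,right)
state=Q head=2 tape=ab[b]bba   (Q,b)→(P,_,left)
state=P head=1 tape=a[b]_bba   (P,b)→(R,a,right)
state=R head=2 tape=aa[_]bba   (R,_)→(Q,a,left)
state=Q head=1 tape=a[a]abba   (Q,a)→(R,a,left)
state=R head=0 tape=[a]aabba   (R,a)→(R,_,right)
state=R head=1 tape=_[a]abba   (R,a)→(R,_,right)
state=R head=2 tape=__[a]bba   (R,a)→(R,_,right)
state=R head=3 tape=___[b]ba   (R,b)→(Q,b,right)
state=Q head=4 tape=___b[b]a   (Q,b)→(P,_,left)
state=P head=3 tape=___[b]_a   (P,b)→(R,a,right)
state=R head=4 tape=___a[_]a   (R,_)→(Q,a,left)
state=Q head=3 tape=___[a]aa   (Q,a)→(R,a,left)
state=R head=2 tape=__[_]aaa   (R,_)→(Q,a,left)
state=Q head=1 tape=_[_]aaaa
M halts after 15 transitions.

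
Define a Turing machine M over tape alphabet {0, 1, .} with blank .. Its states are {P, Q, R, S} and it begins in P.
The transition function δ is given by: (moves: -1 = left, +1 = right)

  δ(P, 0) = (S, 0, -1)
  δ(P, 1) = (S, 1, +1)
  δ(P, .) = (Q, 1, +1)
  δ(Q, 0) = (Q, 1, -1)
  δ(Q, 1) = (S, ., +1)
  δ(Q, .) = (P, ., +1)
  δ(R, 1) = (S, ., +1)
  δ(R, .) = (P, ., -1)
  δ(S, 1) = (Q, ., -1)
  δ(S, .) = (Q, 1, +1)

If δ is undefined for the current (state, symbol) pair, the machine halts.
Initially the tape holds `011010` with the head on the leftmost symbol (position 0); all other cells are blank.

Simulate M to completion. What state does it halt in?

P | .[0]11010   read 0 → write 0, move -1, go to S
S | [.]011010   read . → write 1, move +1, go to Q
Q | 1[0]11010   read 0 → write 1, move -1, go to Q
Q | [1]111010   read 1 → write ., move +1, go to S
S | .[1]11010   read 1 → write ., move -1, go to Q
Q | [.].11010   read . → write ., move +1, go to P
P | .[.]11010   read . → write 1, move +1, go to Q
Q | .1[1]1010   read 1 → write ., move +1, go to S
S | .1.[1]010   read 1 → write ., move -1, go to Q
Q | .1[.].010   read . → write ., move +1, go to P
P | .1.[.]010   read . → write 1, move +1, go to Q
Q | .1.1[0]10   read 0 → write 1, move -1, go to Q
Q | .1.[1]110   read 1 → write ., move +1, go to S
S | .1..[1]10   read 1 → write ., move -1, go to Q
Q | .1.[.].10   read . → write ., move +1, go to P
P | .1..[.]10   read . → write 1, move +1, go to Q
Q | .1..1[1]0   read 1 → write ., move +1, go to S
S | .1..1.[0]
No transition is defined for (S, 0); M halts in state S.

S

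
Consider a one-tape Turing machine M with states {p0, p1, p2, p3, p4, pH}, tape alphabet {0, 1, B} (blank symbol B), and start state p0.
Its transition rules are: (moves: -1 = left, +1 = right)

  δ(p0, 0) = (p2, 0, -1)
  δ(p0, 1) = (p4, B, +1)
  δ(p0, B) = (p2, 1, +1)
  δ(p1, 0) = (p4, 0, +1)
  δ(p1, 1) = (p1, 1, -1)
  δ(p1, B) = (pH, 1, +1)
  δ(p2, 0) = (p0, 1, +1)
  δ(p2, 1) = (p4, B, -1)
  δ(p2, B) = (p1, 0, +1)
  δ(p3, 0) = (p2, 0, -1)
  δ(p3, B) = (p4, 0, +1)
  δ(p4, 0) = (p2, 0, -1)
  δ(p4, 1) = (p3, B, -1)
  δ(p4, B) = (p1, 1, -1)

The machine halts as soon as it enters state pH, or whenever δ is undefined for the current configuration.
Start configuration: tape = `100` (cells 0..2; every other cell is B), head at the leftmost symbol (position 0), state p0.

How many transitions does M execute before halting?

p0 | BBB[1]00   read 1 → write B, move +1, go to p4
p4 | BBBB[0]0   read 0 → write 0, move -1, go to p2
p2 | BBB[B]00   read B → write 0, move +1, go to p1
p1 | BBB0[0]0   read 0 → write 0, move +1, go to p4
p4 | BBB00[0]   read 0 → write 0, move -1, go to p2
p2 | BBB0[0]0   read 0 → write 1, move +1, go to p0
p0 | BBB01[0]   read 0 → write 0, move -1, go to p2
p2 | BBB0[1]0   read 1 → write B, move -1, go to p4
p4 | BBB[0]B0   read 0 → write 0, move -1, go to p2
p2 | BB[B]0B0   read B → write 0, move +1, go to p1
p1 | BB0[0]B0   read 0 → write 0, move +1, go to p4
p4 | BB00[B]0   read B → write 1, move -1, go to p1
p1 | BB0[0]10   read 0 → write 0, move +1, go to p4
p4 | BB00[1]0   read 1 → write B, move -1, go to p3
p3 | BB0[0]B0   read 0 → write 0, move -1, go to p2
p2 | BB[0]0B0   read 0 → write 1, move +1, go to p0
p0 | BB1[0]B0   read 0 → write 0, move -1, go to p2
p2 | BB[1]0B0   read 1 → write B, move -1, go to p4
p4 | B[B]B0B0   read B → write 1, move -1, go to p1
p1 | [B]1B0B0   read B → write 1, move +1, go to pH
pH | 1[1]B0B0
M halts after 20 transitions.

20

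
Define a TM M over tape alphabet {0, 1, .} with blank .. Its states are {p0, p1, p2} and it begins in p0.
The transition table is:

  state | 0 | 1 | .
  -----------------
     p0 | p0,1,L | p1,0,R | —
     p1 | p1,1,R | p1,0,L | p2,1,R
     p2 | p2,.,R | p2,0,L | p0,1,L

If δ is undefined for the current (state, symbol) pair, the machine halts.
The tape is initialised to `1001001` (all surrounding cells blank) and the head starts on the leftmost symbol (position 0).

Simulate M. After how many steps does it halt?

28

p0 | .[1]001001.   read 1 → write 0, move R, go to p1
p1 | .0[0]01001.   read 0 → write 1, move R, go to p1
p1 | .01[0]1001.   read 0 → write 1, move R, go to p1
p1 | .011[1]001.   read 1 → write 0, move L, go to p1
p1 | .01[1]0001.   read 1 → write 0, move L, go to p1
p1 | .0[1]00001.   read 1 → write 0, move L, go to p1
p1 | .[0]000001.   read 0 → write 1, move R, go to p1
p1 | .1[0]00001.   read 0 → write 1, move R, go to p1
p1 | .11[0]0001.   read 0 → write 1, move R, go to p1
p1 | .111[0]001.   read 0 → write 1, move R, go to p1
p1 | .1111[0]01.   read 0 → write 1, move R, go to p1
p1 | .11111[0]1.   read 0 → write 1, move R, go to p1
p1 | .111111[1].   read 1 → write 0, move L, go to p1
p1 | .11111[1]0.   read 1 → write 0, move L, go to p1
p1 | .1111[1]00.   read 1 → write 0, move L, go to p1
p1 | .111[1]000.   read 1 → write 0, move L, go to p1
p1 | .11[1]0000.   read 1 → write 0, move L, go to p1
p1 | .1[1]00000.   read 1 → write 0, move L, go to p1
p1 | .[1]000000.   read 1 → write 0, move L, go to p1
p1 | [.]0000000.   read . → write 1, move R, go to p2
p2 | 1[0]000000.   read 0 → write ., move R, go to p2
p2 | 1.[0]00000.   read 0 → write ., move R, go to p2
p2 | 1..[0]0000.   read 0 → write ., move R, go to p2
p2 | 1...[0]000.   read 0 → write ., move R, go to p2
p2 | 1....[0]00.   read 0 → write ., move R, go to p2
p2 | 1.....[0]0.   read 0 → write ., move R, go to p2
p2 | 1......[0].   read 0 → write ., move R, go to p2
p2 | 1.......[.]   read . → write 1, move L, go to p0
p0 | 1......[.]1
M halts after 28 transitions.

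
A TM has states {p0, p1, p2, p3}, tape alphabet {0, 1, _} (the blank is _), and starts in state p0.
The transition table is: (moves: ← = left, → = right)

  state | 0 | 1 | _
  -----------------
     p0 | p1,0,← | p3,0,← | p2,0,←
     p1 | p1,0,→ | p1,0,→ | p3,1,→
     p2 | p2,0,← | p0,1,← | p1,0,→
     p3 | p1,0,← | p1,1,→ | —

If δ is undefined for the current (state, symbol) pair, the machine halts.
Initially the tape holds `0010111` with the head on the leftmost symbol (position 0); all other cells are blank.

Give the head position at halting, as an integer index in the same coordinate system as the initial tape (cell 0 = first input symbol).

8

state=p0 head=0 tape=_[0]010111__   (p0,0)→(p1,0,←)
state=p1 head=-1 tape=[_]0010111__   (p1,_)→(p3,1,→)
state=p3 head=0 tape=1[0]010111__   (p3,0)→(p1,0,←)
state=p1 head=-1 tape=[1]0010111__   (p1,1)→(p1,0,→)
state=p1 head=0 tape=0[0]010111__   (p1,0)→(p1,0,→)
state=p1 head=1 tape=00[0]10111__   (p1,0)→(p1,0,→)
state=p1 head=2 tape=000[1]0111__   (p1,1)→(p1,0,→)
state=p1 head=3 tape=0000[0]111__   (p1,0)→(p1,0,→)
state=p1 head=4 tape=00000[1]11__   (p1,1)→(p1,0,→)
state=p1 head=5 tape=000000[1]1__   (p1,1)→(p1,0,→)
state=p1 head=6 tape=0000000[1]__   (p1,1)→(p1,0,→)
state=p1 head=7 tape=00000000[_]_   (p1,_)→(p3,1,→)
state=p3 head=8 tape=000000001[_]
At halt the head is at cell 8.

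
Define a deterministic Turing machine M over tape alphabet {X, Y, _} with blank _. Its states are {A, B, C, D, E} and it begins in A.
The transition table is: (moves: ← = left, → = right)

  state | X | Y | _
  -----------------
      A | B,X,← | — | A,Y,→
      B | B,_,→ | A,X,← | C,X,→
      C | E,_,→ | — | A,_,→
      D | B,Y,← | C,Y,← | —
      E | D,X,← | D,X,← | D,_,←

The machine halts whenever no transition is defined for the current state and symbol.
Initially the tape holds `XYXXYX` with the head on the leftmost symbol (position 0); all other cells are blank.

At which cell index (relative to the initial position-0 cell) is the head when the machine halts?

state=A head=0 tape=_[X]YXXYX   (A,X)→(B,X,←)
state=B head=-1 tape=[_]XYXXYX   (B,_)→(C,X,→)
state=C head=0 tape=X[X]YXXYX   (C,X)→(E,_,→)
state=E head=1 tape=X_[Y]XXYX   (E,Y)→(D,X,←)
state=D head=0 tape=X[_]XXXYX
At halt the head is at cell 0.

0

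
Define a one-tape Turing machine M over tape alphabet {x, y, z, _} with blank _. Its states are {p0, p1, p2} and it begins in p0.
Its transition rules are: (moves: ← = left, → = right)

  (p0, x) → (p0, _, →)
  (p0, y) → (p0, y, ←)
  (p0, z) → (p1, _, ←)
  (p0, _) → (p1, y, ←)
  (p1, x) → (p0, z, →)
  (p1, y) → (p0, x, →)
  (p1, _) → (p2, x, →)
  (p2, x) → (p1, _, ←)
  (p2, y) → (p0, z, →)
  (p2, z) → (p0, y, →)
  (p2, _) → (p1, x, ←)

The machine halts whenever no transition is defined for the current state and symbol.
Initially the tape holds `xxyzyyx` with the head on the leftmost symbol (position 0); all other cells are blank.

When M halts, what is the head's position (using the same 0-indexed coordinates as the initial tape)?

p0 | [x]xyzyyx   read x → write _, move →, go to p0
p0 | _[x]yzyyx   read x → write _, move →, go to p0
p0 | __[y]zyyx   read y → write y, move ←, go to p0
p0 | _[_]yzyyx   read _ → write y, move ←, go to p1
p1 | [_]yyzyyx   read _ → write x, move →, go to p2
p2 | x[y]yzyyx   read y → write z, move →, go to p0
p0 | xz[y]zyyx   read y → write y, move ←, go to p0
p0 | x[z]yzyyx   read z → write _, move ←, go to p1
p1 | [x]_yzyyx   read x → write z, move →, go to p0
p0 | z[_]yzyyx   read _ → write y, move ←, go to p1
p1 | [z]yyzyyx
At halt the head is at cell 0.

0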